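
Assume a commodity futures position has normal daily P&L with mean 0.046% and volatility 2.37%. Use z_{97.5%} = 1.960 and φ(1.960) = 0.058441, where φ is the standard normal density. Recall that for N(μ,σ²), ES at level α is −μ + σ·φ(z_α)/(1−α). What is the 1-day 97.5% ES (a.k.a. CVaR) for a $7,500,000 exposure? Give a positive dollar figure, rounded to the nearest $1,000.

$412,000

Tail multiplier: φ(z)/(1−α) = 0.058441 / 0.025 = 2.338.
ES = −(0.046%) + 2.37% × 2.338 = 5.495%.
On $7,500,000: 0.05495 × $7,500,000 = $412,125.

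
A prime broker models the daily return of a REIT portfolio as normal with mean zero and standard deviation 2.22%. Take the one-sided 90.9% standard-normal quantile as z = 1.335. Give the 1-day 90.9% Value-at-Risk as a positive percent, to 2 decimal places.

VaR = z·σ = 1.335 × 2.22% = 2.964%.

2.96%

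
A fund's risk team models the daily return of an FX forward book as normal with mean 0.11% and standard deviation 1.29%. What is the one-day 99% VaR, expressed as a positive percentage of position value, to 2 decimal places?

At 99% one-sided, z = 2.326.
VaR = −μ + z·σ = −(0.11%) + 2.326 × 1.29% = 2.891%.

2.89%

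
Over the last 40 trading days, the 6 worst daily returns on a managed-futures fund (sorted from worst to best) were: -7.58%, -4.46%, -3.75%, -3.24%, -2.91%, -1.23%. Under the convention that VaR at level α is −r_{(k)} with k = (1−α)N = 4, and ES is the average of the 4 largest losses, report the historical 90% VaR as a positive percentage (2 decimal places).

3.24%

k = 4; the 4th lowest return is -3.24%, so VaR = 3.24%.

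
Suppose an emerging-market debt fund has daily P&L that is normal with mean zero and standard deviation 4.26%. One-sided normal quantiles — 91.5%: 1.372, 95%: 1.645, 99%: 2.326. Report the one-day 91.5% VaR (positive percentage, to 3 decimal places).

5.845%

VaR = z·σ = 1.372 × 4.26% = 5.845%.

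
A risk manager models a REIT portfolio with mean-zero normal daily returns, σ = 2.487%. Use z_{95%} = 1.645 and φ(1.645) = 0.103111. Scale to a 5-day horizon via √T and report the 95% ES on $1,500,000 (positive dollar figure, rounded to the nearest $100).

σ_{5d} = 2.487% × √5 = 5.561%.
ES multiplier = φ(z)/(1−α) = 0.103111/0.05 = 2.062.
ES = 5.561% × 2.062 = 11.467%; on $1,500,000: $172,005.

$172,000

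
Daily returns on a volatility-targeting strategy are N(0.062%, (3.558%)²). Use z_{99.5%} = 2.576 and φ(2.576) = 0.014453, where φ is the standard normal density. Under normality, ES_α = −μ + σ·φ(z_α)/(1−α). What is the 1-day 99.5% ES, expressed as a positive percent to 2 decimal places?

Tail multiplier: φ(z)/(1−α) = 0.014453 / 0.005 = 2.891.
ES = −(0.062%) + 3.558% × 2.891 = 10.224%.

10.22%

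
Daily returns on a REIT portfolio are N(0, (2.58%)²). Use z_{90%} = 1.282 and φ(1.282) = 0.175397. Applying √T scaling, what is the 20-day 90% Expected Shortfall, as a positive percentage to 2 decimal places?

20.24%

σ_{20d} = 2.58% × √20 = 11.538%.
ES multiplier = φ(z)/(1−α) = 0.175397/0.1 = 1.754.
ES = 11.538% × 1.754 = 20.238%.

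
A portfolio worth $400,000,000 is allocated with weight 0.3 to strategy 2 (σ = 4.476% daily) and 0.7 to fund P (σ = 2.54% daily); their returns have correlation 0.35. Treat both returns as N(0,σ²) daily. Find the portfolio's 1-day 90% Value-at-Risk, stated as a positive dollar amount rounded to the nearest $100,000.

$13,200,000

σ_p² = 0.3²·4.476² + 0.7²·2.54² + 2·0.35·0.3·0.7·4.476·2.54 = 6.6356 (%²).
σ_p = √6.6356 = 2.576%.
At 90%, z = 1.282.
VaR = 1.282 × 2.576% = 3.302%; on $400,000,000 that is $13,208,000.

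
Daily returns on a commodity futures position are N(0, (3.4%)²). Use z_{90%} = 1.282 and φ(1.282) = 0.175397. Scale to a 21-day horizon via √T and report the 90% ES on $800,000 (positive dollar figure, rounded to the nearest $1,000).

σ_{21d} = 3.4% × √21 = 15.581%.
ES multiplier = φ(z)/(1−α) = 0.175397/0.1 = 1.754.
ES = 15.581% × 1.754 = 27.329%; on $800,000: $218,632.

$219,000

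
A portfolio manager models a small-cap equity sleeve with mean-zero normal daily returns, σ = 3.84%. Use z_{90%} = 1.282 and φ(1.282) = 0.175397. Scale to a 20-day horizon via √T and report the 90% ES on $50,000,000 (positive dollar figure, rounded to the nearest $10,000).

σ_{20d} = 3.84% × √20 = 17.173%.
ES multiplier = φ(z)/(1−α) = 0.175397/0.1 = 1.754.
ES = 17.173% × 1.754 = 30.121%; on $50,000,000: $15,060,500.

$15,060,000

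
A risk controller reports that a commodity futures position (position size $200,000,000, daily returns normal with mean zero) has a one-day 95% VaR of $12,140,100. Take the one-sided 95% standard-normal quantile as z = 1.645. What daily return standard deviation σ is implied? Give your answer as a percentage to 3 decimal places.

VaR as a fraction: $12,140,100 / $200,000,000 = 6.070%.
σ = VaR / z = 6.070% / 1.645 = 3.690%.

3.690%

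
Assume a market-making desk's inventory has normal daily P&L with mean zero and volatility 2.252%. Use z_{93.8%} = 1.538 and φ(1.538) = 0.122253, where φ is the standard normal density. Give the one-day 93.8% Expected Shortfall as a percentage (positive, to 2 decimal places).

4.44%

Tail multiplier: φ(z)/(1−α) = 0.122253 / 0.062 = 1.972.
ES = 2.252% × 1.972 = 4.441%.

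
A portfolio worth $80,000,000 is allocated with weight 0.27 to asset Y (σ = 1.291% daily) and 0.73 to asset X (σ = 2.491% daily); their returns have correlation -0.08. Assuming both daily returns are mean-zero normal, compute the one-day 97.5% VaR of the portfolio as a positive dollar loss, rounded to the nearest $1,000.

$2,860,000

σ_p² = 0.27²·1.291² + 0.73²·2.491² + 2·-0.08·0.27·0.73·1.291·2.491 = 3.3268 (%²).
σ_p = √3.3268 = 1.824%.
At 97.5%, z = 1.960.
VaR = 1.960 × 1.824% = 3.575%; on $80,000,000 that is $2,860,000.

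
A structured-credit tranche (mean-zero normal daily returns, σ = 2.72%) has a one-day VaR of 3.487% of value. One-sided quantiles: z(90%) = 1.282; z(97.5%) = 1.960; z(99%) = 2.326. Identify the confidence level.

90%

Implied z = VaR/σ = 3.487 / 2.72 = 1.282.
This matches z(90%) = 1.282.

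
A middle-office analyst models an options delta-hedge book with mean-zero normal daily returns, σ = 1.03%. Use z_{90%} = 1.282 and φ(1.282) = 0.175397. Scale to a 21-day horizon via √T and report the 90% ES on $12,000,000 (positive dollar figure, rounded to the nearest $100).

$993,500

σ_{21d} = 1.03% × √21 = 4.720%.
ES multiplier = φ(z)/(1−α) = 0.175397/0.1 = 1.754.
ES = 4.720% × 1.754 = 8.279%; on $12,000,000: $993,480.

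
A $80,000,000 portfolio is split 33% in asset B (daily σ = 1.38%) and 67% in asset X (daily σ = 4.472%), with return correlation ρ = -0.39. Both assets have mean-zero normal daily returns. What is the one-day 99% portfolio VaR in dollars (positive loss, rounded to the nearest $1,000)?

$5,303,000

σ_p² = 0.33²·1.38² + 0.67²·4.472² + 2·-0.39·0.33·0.67·1.38·4.472 = 8.1205 (%²).
σ_p = √8.1205 = 2.850%.
At 99%, z = 2.326.
VaR = 2.326 × 2.850% = 6.629%; on $80,000,000 that is $5,303,200.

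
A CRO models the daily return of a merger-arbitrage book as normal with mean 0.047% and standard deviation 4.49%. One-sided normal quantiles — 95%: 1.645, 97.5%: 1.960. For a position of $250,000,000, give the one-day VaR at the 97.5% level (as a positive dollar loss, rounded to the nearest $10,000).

$21,880,000

VaR = −μ + z·σ = −(0.047%) + 1.960 × 4.49% = 8.753%.
On $250,000,000: 0.08753 × $250,000,000 = $21,882,500.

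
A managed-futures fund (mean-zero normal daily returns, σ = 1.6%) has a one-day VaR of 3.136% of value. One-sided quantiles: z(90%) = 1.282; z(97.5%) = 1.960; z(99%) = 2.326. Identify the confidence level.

97.5%

Implied z = VaR/σ = 3.136 / 1.6 = 1.960.
This matches z(97.5%) = 1.960.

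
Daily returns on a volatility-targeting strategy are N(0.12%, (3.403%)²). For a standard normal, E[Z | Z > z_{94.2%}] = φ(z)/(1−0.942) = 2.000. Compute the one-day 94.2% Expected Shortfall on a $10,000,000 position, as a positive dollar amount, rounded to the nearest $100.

$668,600

ES = −(0.12%) + 3.403% × 2.000 = 6.686%.
On $10,000,000: 0.06686 × $10,000,000 = $668,600.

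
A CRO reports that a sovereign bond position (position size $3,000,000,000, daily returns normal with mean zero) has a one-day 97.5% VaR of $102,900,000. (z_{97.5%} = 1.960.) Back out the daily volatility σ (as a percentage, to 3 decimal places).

VaR as a fraction: $102,900,000 / $3,000,000,000 = 3.430%.
σ = VaR / z = 3.430% / 1.960 = 1.750%.

1.750%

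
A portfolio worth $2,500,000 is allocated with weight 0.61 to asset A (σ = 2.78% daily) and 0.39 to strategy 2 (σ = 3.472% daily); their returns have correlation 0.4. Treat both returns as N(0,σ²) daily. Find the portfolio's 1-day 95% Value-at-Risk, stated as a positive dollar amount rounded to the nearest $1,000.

$105,000

σ_p² = 0.61²·2.78² + 0.39²·3.472² + 2·0.4·0.61·0.39·2.78·3.472 = 6.5463 (%²).
σ_p = √6.5463 = 2.559%.
At 95%, z = 1.645.
VaR = 1.645 × 2.559% = 4.210%; on $2,500,000 that is $105,250.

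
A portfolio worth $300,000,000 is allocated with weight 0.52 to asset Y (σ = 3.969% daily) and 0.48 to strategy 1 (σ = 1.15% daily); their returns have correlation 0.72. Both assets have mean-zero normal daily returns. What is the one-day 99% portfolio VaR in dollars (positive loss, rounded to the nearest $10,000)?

$17,380,000

σ_p² = 0.52²·3.969² + 0.48²·1.15² + 2·0.72·0.52·0.48·3.969·1.15 = 6.2048 (%²).
σ_p = √6.2048 = 2.491%.
At 99%, z = 2.326.
VaR = 2.326 × 2.491% = 5.794%; on $300,000,000 that is $17,382,000.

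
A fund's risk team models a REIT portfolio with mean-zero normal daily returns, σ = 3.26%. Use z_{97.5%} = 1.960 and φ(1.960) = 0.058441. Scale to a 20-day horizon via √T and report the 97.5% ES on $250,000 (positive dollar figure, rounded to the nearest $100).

$85,200

σ_{20d} = 3.26% × √20 = 14.579%.
ES multiplier = φ(z)/(1−α) = 0.058441/0.025 = 2.338.
ES = 14.579% × 2.338 = 34.086%; on $250,000: $85,215.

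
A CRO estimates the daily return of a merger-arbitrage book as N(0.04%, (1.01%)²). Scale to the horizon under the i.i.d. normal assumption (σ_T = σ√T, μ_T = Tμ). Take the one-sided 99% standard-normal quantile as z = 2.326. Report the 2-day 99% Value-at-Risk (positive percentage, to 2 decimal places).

σ_{2d} = 1.01% × √2 = 1.428%; μ_{2d} = 2 × 0.04% = 0.080%.
VaR = −(0.080%) + 2.326 × 1.428% = 3.242%.

3.24%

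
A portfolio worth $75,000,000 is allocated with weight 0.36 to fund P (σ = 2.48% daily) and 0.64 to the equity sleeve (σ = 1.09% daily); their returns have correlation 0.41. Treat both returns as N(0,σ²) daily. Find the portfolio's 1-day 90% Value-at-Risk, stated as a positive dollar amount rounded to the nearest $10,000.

σ_p² = 0.36²·2.48² + 0.64²·1.09² + 2·0.41·0.36·0.64·2.48·1.09 = 1.7944 (%²).
σ_p = √1.7944 = 1.340%.
At 90%, z = 1.282.
VaR = 1.282 × 1.340% = 1.718%; on $75,000,000 that is $1,288,500.

$1,290,000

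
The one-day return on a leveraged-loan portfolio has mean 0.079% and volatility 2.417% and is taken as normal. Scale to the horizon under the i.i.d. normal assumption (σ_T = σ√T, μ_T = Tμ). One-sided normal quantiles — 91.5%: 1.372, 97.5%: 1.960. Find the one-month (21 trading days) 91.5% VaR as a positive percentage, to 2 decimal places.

13.54%

σ_{21d} = 2.417% × √21 = 11.076%; μ_{21d} = 21 × 0.079% = 1.659%.
VaR = −(1.659%) + 1.372 × 11.076% = 13.537%.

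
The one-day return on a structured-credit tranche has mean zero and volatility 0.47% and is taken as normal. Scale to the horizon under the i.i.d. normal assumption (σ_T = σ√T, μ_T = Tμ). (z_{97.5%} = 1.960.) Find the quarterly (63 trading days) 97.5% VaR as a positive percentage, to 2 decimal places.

7.31%

σ_{63d} = 0.47% × √63 = 3.731%.
VaR = 1.960 × 3.731% = 7.313%.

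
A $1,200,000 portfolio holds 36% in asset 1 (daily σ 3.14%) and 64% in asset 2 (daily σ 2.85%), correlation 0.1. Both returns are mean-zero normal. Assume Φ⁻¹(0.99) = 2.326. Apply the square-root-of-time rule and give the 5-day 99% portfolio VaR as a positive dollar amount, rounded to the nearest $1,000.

σ_p = √(0.36²·3.14² + 0.64²·2.85² + 2·0.1·0.36·0.64·3.14·2.85) = 2.240%.
σ_{5d} = 2.240% × √5 = 5.009%.
VaR = 2.326 × 5.009% = 11.651%; on $1,200,000 that is $139,812.

$140,000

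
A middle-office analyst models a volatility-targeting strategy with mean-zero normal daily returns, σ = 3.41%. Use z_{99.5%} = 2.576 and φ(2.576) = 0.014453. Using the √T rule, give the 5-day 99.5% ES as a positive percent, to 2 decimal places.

22.04%

σ_{5d} = 3.41% × √5 = 7.625%.
ES multiplier = φ(z)/(1−α) = 0.014453/0.005 = 2.891.
ES = 7.625% × 2.891 = 22.044%.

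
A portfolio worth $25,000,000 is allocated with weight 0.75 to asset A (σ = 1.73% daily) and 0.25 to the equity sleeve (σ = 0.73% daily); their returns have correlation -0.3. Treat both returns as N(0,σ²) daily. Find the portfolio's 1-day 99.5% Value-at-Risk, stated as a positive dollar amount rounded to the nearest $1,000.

σ_p² = 0.75²·1.73² + 0.25²·0.73² + 2·-0.3·0.75·0.25·1.73·0.73 = 1.5747 (%²).
σ_p = √1.5747 = 1.255%.
At 99.5%, z = 2.576.
VaR = 2.576 × 1.255% = 3.233%; on $25,000,000 that is $808,250.

$808,000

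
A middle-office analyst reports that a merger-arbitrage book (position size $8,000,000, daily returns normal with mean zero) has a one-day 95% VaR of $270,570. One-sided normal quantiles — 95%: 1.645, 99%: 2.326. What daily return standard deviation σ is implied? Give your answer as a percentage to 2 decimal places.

VaR as a fraction: $270,570 / $8,000,000 = 3.382%.
σ = VaR / z = 3.382% / 1.645 = 2.056%.

2.06%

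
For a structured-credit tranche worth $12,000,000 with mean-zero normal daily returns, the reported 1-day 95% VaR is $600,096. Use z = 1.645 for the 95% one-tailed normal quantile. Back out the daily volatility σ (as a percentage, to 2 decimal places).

3.04%

VaR as a fraction: $600,096 / $12,000,000 = 5.001%.
σ = VaR / z = 5.001% / 1.645 = 3.040%.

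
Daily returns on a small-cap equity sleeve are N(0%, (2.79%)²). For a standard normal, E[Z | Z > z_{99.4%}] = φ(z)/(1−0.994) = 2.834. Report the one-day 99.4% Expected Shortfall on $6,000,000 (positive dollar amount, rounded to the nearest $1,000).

$474,000

ES = 2.79% × 2.834 = 7.907%.
On $6,000,000: 0.07907 × $6,000,000 = $474,420.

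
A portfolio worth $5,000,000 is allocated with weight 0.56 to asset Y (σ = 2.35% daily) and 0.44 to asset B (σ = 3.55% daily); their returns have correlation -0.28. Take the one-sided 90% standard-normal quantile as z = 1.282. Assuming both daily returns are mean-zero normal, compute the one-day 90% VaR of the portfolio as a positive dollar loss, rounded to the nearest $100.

σ_p² = 0.56²·2.35² + 0.44²·3.55² + 2·-0.28·0.56·0.44·2.35·3.55 = 3.0206 (%²).
σ_p = √3.0206 = 1.738%.
VaR = 1.282 × 1.738% = 2.228%; on $5,000,000 that is $111,400.

$111,400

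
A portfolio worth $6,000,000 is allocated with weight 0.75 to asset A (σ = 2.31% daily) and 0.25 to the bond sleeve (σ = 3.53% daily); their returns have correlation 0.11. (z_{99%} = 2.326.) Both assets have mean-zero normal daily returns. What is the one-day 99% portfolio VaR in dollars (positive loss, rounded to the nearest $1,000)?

$283,000

σ_p² = 0.75²·2.31² + 0.25²·3.53² + 2·0.11·0.75·0.25·2.31·3.53 = 4.1167 (%²).
σ_p = √4.1167 = 2.029%.
VaR = 2.326 × 2.029% = 4.719%; on $6,000,000 that is $283,140.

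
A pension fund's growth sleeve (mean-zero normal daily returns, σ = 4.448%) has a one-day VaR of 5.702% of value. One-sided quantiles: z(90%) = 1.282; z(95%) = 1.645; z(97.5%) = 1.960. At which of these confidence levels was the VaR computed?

Implied z = VaR/σ = 5.702 / 4.448 = 1.282.
This matches z(90%) = 1.282.

90%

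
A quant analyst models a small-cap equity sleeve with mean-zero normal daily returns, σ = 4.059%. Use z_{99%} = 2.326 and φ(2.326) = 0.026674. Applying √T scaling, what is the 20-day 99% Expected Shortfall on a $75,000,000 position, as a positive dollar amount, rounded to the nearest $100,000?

$36,300,000

σ_{20d} = 4.059% × √20 = 18.152%.
ES multiplier = φ(z)/(1−α) = 0.026674/0.01 = 2.667.
ES = 18.152% × 2.667 = 48.411%; on $75,000,000: $36,308,250.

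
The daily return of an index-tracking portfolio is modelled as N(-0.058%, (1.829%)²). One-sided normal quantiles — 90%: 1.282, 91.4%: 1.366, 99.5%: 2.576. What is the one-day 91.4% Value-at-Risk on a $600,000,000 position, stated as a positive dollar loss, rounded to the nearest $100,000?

VaR = −μ + z·σ = −(-0.058%) + 1.366 × 1.829% = 2.556%.
On $600,000,000: 0.02556 × $600,000,000 = $15,336,000.

$15,300,000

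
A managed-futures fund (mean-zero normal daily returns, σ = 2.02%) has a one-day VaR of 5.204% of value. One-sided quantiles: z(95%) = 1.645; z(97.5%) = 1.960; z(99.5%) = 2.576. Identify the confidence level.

99.5%

Implied z = VaR/σ = 5.204 / 2.02 = 2.576.
This matches z(99.5%) = 2.576.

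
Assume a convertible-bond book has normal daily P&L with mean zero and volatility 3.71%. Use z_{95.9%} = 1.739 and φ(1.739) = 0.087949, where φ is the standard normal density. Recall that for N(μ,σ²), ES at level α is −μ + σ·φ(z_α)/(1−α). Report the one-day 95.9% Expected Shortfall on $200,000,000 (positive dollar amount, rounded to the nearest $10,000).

$15,920,000

Tail multiplier: φ(z)/(1−α) = 0.087949 / 0.041 = 2.145.
ES = 3.71% × 2.145 = 7.958%.
On $200,000,000: 0.07958 × $200,000,000 = $15,916,000.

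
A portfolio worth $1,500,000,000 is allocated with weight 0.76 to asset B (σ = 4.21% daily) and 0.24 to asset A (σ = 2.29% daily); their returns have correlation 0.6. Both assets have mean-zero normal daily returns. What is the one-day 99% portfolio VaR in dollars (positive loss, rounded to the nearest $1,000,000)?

σ_p² = 0.76²·4.21² + 0.24²·2.29² + 2·0.6·0.76·0.24·4.21·2.29 = 12.6497 (%²).
σ_p = √12.6497 = 3.557%.
At 99%, z = 2.326.
VaR = 2.326 × 3.557% = 8.274%; on $1,500,000,000 that is $124,110,000.

$124,000,000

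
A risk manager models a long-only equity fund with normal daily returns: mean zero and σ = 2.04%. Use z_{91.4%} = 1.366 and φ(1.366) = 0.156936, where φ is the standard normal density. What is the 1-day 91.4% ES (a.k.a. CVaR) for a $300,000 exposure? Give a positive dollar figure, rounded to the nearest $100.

$11,200

Tail multiplier: φ(z)/(1−α) = 0.156936 / 0.086 = 1.825.
ES = 2.04% × 1.825 = 3.723%.
On $300,000: 0.03723 × $300,000 = $11,169.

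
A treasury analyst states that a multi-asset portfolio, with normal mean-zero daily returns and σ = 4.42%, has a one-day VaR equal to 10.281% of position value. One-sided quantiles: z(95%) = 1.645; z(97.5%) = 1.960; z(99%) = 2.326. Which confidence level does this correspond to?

Implied z = VaR/σ = 10.281 / 4.42 = 2.326.
This matches z(99%) = 2.326.

99%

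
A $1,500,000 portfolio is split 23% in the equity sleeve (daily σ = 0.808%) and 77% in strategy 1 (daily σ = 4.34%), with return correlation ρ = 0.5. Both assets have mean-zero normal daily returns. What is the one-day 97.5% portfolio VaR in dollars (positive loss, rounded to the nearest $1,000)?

σ_p² = 0.23²·0.808² + 0.77²·4.34² + 2·0.5·0.23·0.77·0.808·4.34 = 11.8232 (%²).
σ_p = √11.8232 = 3.438%.
At 97.5%, z = 1.960.
VaR = 1.960 × 3.438% = 6.738%; on $1,500,000 that is $101,070.

$101,000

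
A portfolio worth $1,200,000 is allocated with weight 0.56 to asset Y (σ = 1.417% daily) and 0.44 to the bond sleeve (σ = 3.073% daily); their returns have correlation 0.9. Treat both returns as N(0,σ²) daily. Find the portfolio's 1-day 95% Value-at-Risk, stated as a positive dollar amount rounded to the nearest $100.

σ_p² = 0.56²·1.417² + 0.44²·3.073² + 2·0.9·0.56·0.44·1.417·3.073 = 4.3892 (%²).
σ_p = √4.3892 = 2.095%.
At 95%, z = 1.645.
VaR = 1.645 × 2.095% = 3.446%; on $1,200,000 that is $41,352.

$41,400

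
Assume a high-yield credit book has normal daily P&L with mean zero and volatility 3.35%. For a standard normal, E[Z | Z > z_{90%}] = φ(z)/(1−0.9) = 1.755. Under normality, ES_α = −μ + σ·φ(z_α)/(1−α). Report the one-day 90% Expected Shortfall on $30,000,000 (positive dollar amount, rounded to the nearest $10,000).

$1,760,000

ES = 3.35% × 1.755 = 5.879%.
On $30,000,000: 0.05879 × $30,000,000 = $1,763,700.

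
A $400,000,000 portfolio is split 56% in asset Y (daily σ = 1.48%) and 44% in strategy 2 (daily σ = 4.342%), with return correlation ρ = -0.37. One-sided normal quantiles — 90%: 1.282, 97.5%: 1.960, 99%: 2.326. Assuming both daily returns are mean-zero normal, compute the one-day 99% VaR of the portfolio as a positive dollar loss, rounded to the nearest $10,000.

σ_p² = 0.56²·1.48² + 0.44²·4.342² + 2·-0.37·0.56·0.44·1.48·4.342 = 3.1651 (%²).
σ_p = √3.1651 = 1.779%.
VaR = 2.326 × 1.779% = 4.138%; on $400,000,000 that is $16,552,000.

$16,550,000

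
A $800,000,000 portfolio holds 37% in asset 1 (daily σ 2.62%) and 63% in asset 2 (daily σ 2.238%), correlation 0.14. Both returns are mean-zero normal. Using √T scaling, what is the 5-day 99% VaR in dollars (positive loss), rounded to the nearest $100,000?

$75,700,000

σ_p = √(0.37²·2.62² + 0.63²·2.238² + 2·0.14·0.37·0.63·2.62·2.238) = 1.819%.
σ_{5d} = 1.819% × √5 = 4.067%.
z(99%) = 2.326.
VaR = 2.326 × 4.067% = 9.460%; on $800,000,000 that is $75,680,000.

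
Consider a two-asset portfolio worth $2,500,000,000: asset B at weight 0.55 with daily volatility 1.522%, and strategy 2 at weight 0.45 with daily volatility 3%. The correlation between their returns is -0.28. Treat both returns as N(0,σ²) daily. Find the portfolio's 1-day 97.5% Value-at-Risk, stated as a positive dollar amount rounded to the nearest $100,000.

$67,400,000

σ_p² = 0.55²·1.522² + 0.45²·3² + 2·-0.28·0.55·0.45·1.522·3 = 1.8904 (%²).
σ_p = √1.8904 = 1.375%.
At 97.5%, z = 1.960.
VaR = 1.960 × 1.375% = 2.695%; on $2,500,000,000 that is $67,375,000.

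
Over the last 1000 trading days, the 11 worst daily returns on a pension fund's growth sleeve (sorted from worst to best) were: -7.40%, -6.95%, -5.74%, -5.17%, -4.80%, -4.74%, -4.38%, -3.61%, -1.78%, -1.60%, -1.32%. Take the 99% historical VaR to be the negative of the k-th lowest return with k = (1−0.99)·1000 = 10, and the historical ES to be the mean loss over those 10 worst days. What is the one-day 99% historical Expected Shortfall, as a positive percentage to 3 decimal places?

4.617%

The 10 worst returns sum to -46.17%.
ES = −(-46.17%) / 10 = 4.617%.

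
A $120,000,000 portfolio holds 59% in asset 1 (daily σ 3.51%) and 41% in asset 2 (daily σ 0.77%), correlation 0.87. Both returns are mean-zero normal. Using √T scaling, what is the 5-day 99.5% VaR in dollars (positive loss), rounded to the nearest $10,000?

σ_p = √(0.59²·3.51² + 0.41²·0.77² + 2·0.87·0.59·0.41·3.51·0.77) = 2.351%.
σ_{5d} = 2.351% × √5 = 5.257%.
z(99.5%) = 2.576.
VaR = 2.576 × 5.257% = 13.542%; on $120,000,000 that is $16,250,400.

$16,250,000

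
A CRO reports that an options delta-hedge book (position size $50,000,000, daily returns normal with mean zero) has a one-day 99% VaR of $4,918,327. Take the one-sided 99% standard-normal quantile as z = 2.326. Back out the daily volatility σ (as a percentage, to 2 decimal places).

4.23%

VaR as a fraction: $4,918,327 / $50,000,000 = 9.837%.
σ = VaR / z = 9.837% / 2.326 = 4.229%.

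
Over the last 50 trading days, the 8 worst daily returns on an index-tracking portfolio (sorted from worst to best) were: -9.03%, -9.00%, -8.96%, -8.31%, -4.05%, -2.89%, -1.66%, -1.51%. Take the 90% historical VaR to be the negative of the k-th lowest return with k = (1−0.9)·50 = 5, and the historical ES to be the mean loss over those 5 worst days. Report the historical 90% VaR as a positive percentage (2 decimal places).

4.05%

k = 5; the 5th lowest return is -4.05%, so VaR = 4.05%.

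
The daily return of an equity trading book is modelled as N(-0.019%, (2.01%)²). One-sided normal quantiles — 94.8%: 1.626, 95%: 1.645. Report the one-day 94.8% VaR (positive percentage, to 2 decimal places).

VaR = −μ + z·σ = −(-0.019%) + 1.626 × 2.01% = 3.287%.

3.29%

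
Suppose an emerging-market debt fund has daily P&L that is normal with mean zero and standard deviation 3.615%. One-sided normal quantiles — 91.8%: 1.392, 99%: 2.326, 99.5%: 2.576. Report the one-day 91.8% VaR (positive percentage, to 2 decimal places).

VaR = z·σ = 1.392 × 3.615% = 5.032%.

5.03%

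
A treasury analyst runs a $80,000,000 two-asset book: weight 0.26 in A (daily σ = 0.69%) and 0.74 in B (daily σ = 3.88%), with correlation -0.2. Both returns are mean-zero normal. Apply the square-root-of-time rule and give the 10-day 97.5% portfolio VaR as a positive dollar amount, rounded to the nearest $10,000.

σ_p = √(0.26²·0.69² + 0.74²·3.88² + 2·-0.2·0.26·0.74·0.69·3.88) = 2.841%.
σ_{10d} = 2.841% × √10 = 8.984%.
z(97.5%) = 1.960.
VaR = 1.960 × 8.984% = 17.609%; on $80,000,000 that is $14,087,200.

$14,090,000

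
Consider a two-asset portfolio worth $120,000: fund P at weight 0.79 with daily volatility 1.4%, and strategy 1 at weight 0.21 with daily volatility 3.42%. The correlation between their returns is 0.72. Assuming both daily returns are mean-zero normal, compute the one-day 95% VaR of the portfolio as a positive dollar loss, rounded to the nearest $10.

$3,350

σ_p² = 0.79²·1.4² + 0.21²·3.42² + 2·0.72·0.79·0.21·1.4·3.42 = 2.8829 (%²).
σ_p = √2.8829 = 1.698%.
At 95%, z = 1.645.
VaR = 1.645 × 1.698% = 2.793%; on $120,000 that is $3,352.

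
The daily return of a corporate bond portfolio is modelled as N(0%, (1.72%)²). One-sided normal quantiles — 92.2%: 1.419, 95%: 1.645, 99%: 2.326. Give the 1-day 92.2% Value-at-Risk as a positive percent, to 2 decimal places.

2.44%

VaR = z·σ = 1.419 × 1.72% = 2.441%.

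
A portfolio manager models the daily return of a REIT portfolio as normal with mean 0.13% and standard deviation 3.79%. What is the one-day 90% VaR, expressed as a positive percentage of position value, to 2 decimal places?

At 90% one-sided, z = 1.282.
VaR = −μ + z·σ = −(0.13%) + 1.282 × 3.79% = 4.729%.

4.73%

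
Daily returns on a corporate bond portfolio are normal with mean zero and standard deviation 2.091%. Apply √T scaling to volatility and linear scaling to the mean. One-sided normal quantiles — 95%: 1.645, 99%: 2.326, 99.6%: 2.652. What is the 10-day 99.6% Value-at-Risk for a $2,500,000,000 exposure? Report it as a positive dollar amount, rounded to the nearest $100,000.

σ_{10d} = 2.091% × √10 = 6.612%.
VaR = 2.652 × 6.612% = 17.535%.
On $2,500,000,000: 0.17535 × $2,500,000,000 = $438,375,000.

$438,400,000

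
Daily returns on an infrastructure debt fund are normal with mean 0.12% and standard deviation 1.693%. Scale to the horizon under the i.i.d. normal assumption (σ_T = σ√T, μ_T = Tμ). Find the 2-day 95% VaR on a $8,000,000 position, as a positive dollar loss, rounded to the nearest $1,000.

$296,000

At 95%, z = 1.645.
σ_{2d} = 1.693% × √2 = 2.394%; μ_{2d} = 2 × 0.12% = 0.240%.
VaR = −(0.240%) + 1.645 × 2.394% = 3.698%.
On $8,000,000: 0.03698 × $8,000,000 = $295,840.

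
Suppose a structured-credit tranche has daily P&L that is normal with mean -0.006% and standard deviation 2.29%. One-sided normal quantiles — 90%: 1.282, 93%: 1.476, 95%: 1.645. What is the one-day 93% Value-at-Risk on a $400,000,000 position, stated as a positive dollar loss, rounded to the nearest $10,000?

VaR = −μ + z·σ = −(-0.006%) + 1.476 × 2.29% = 3.386%.
On $400,000,000: 0.03386 × $400,000,000 = $13,544,000.

$13,540,000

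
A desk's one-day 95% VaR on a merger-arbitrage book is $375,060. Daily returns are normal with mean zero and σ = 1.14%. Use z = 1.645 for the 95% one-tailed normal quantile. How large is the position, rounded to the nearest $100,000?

$20,000,000

VaR as a fraction of value: z·σ = 1.645 × 1.14% = 1.8753%.
Position = $375,060 / 0.018753 = $20,000,000.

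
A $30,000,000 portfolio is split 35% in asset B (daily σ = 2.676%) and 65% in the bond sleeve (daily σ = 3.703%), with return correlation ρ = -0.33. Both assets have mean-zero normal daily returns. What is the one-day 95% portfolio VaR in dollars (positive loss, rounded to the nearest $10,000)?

σ_p² = 0.35²·2.676² + 0.65²·3.703² + 2·-0.33·0.35·0.65·2.676·3.703 = 5.1828 (%²).
σ_p = √5.1828 = 2.277%.
At 95%, z = 1.645.
VaR = 1.645 × 2.277% = 3.746%; on $30,000,000 that is $1,123,800.

$1,120,000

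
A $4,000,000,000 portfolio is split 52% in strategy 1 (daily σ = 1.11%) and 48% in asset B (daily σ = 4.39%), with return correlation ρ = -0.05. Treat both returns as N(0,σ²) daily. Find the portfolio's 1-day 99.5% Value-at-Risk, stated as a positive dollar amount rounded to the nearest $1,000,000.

$222,000,000

σ_p² = 0.52²·1.11² + 0.48²·4.39² + 2·-0.05·0.52·0.48·1.11·4.39 = 4.6518 (%²).
σ_p = √4.6518 = 2.157%.
At 99.5%, z = 2.576.
VaR = 2.576 × 2.157% = 5.556%; on $4,000,000,000 that is $222,240,000.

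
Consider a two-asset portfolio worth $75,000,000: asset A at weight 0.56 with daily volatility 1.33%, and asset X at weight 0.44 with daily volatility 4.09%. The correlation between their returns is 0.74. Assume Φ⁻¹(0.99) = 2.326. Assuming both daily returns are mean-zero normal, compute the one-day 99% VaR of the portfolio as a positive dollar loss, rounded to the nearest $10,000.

σ_p² = 0.56²·1.33² + 0.44²·4.09² + 2·0.74·0.56·0.44·1.33·4.09 = 5.7770 (%²).
σ_p = √5.7770 = 2.404%.
VaR = 2.326 × 2.404% = 5.592%; on $75,000,000 that is $4,194,000.

$4,190,000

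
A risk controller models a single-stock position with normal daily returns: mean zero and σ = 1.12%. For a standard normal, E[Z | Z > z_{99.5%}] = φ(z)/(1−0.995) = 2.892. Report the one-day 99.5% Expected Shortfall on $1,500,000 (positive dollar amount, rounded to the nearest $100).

$48,600

ES = 1.12% × 2.892 = 3.239%.
On $1,500,000: 0.03239 × $1,500,000 = $48,585.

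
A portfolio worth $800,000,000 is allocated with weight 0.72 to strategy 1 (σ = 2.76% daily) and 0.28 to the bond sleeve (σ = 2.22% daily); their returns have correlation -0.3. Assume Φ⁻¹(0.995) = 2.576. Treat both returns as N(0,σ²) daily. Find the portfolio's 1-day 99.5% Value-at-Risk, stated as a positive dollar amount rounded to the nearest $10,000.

σ_p² = 0.72²·2.76² + 0.28²·2.22² + 2·-0.3·0.72·0.28·2.76·2.22 = 3.5942 (%²).
σ_p = √3.5942 = 1.896%.
VaR = 2.576 × 1.896% = 4.884%; on $800,000,000 that is $39,072,000.

$39,070,000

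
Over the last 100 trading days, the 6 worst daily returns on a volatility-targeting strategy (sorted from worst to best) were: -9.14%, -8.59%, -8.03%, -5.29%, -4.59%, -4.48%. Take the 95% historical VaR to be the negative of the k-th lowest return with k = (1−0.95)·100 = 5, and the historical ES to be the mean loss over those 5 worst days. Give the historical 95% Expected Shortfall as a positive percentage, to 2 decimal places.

7.13%

The 5 worst returns sum to -35.64%.
ES = −(-35.64%) / 5 = 7.128% ≈ 7.13%.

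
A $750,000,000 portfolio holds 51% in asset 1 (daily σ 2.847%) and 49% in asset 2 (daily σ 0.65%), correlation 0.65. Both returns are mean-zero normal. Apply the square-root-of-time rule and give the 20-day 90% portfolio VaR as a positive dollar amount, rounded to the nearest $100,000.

$72,100,000

σ_p = √(0.51²·2.847² + 0.49²·0.65² + 2·0.65·0.51·0.49·2.847·0.65) = 1.677%.
σ_{20d} = 1.677% × √20 = 7.500%.
z(90%) = 1.282.
VaR = 1.282 × 7.500% = 9.615%; on $750,000,000 that is $72,112,500.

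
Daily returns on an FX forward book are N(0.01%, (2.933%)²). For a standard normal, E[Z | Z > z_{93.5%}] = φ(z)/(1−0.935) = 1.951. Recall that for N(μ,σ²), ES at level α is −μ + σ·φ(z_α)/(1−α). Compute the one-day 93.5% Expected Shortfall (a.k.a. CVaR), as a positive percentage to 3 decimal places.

5.712%

ES = −(0.01%) + 2.933% × 1.951 = 5.712%.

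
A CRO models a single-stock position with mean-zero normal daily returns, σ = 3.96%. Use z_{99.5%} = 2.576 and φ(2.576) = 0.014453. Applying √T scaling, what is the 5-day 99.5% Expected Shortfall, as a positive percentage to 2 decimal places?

σ_{5d} = 3.96% × √5 = 8.855%.
ES multiplier = φ(z)/(1−α) = 0.014453/0.005 = 2.891.
ES = 8.855% × 2.891 = 25.600%.

25.60%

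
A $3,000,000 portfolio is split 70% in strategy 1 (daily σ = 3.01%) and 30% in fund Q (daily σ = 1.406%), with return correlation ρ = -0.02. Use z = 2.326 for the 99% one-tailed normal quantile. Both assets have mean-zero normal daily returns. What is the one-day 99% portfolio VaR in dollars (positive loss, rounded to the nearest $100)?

$149,400

σ_p² = 0.7²·3.01² + 0.3²·1.406² + 2·-0.02·0.7·0.3·3.01·1.406 = 4.5818 (%²).
σ_p = √4.5818 = 2.141%.
VaR = 2.326 × 2.141% = 4.980%; on $3,000,000 that is $149,400.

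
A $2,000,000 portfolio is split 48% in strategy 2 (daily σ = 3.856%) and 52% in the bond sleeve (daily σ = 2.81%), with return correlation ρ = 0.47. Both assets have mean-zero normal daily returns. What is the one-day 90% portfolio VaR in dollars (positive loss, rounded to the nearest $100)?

$73,000

σ_p² = 0.48²·3.856² + 0.52²·2.81² + 2·0.47·0.48·0.52·3.856·2.81 = 8.1031 (%²).
σ_p = √8.1031 = 2.847%.
At 90%, z = 1.282.
VaR = 1.282 × 2.847% = 3.650%; on $2,000,000 that is $73,000.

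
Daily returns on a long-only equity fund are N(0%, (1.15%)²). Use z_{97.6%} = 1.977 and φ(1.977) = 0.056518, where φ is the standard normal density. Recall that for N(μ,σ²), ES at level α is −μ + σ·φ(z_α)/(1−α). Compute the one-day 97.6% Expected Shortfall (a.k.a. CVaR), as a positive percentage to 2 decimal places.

2.71%

Tail multiplier: φ(z)/(1−α) = 0.056518 / 0.024 = 2.355.
ES = 1.15% × 2.355 = 2.708%.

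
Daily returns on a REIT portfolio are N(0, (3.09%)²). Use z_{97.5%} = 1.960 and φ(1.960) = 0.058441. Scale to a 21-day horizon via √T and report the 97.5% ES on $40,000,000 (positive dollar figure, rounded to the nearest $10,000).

$13,240,000

σ_{21d} = 3.09% × √21 = 14.160%.
ES multiplier = φ(z)/(1−α) = 0.058441/0.025 = 2.338.
ES = 14.160% × 2.338 = 33.106%; on $40,000,000: $13,242,400.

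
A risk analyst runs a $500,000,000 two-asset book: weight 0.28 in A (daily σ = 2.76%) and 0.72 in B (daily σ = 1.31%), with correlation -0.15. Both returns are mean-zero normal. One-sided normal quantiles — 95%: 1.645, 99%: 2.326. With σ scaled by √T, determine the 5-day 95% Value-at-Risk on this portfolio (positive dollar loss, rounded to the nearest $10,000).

$20,710,000

σ_p = √(0.28²·2.76² + 0.72²·1.31² + 2·-0.15·0.28·0.72·2.76·1.31) = 1.126%.
σ_{5d} = 1.126% × √5 = 2.518%.
VaR = 1.645 × 2.518% = 4.142%; on $500,000,000 that is $20,710,000.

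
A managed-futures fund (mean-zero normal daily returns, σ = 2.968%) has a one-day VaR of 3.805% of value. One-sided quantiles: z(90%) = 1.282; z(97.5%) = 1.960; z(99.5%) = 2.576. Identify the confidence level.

Implied z = VaR/σ = 3.805 / 2.968 = 1.282.
This matches z(90%) = 1.282.

90%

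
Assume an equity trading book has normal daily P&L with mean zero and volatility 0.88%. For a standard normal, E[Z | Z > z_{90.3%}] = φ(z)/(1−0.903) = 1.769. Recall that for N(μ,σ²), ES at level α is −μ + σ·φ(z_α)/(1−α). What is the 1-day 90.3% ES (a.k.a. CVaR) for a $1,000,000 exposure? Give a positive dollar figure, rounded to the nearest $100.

$15,600

ES = 0.88% × 1.769 = 1.557%.
On $1,000,000: 0.01557 × $1,000,000 = $15,570.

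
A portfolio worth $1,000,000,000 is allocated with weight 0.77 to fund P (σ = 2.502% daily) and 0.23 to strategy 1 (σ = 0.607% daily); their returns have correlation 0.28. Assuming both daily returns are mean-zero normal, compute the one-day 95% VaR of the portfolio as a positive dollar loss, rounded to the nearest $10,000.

σ_p² = 0.77²·2.502² + 0.23²·0.607² + 2·0.28·0.77·0.23·2.502·0.607 = 3.8817 (%²).
σ_p = √3.8817 = 1.970%.
At 95%, z = 1.645.
VaR = 1.645 × 1.970% = 3.241%; on $1,000,000,000 that is $32,410,000.

$32,410,000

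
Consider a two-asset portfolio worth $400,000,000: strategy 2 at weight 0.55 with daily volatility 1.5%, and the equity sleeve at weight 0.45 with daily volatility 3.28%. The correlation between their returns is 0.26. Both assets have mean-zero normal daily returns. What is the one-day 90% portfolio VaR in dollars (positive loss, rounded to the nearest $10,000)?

$9,580,000

σ_p² = 0.55²·1.5² + 0.45²·3.28² + 2·0.26·0.55·0.45·1.5·3.28 = 3.4924 (%²).
σ_p = √3.4924 = 1.869%.
At 90%, z = 1.282.
VaR = 1.282 × 1.869% = 2.396%; on $400,000,000 that is $9,584,000.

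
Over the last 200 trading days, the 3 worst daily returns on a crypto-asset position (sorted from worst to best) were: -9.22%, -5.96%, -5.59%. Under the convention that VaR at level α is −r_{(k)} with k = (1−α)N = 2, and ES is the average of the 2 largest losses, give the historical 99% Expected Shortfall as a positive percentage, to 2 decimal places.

7.59%

The 2 worst returns sum to -15.18%.
ES = −(-15.18%) / 2 = 7.59%.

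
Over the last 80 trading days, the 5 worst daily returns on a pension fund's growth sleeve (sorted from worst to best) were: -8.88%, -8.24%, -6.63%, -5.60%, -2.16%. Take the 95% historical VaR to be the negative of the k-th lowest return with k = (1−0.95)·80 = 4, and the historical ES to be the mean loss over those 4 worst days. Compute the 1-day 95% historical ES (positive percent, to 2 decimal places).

The 4 worst returns sum to -29.35%.
ES = −(-29.35%) / 4 = 7.3375% ≈ 7.34%.

7.34%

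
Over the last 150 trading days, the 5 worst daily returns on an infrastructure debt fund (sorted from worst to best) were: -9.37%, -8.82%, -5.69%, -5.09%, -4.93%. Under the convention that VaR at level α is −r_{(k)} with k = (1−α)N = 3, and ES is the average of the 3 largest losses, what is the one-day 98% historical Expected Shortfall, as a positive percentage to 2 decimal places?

The 3 worst returns sum to -23.88%.
ES = −(-23.88%) / 3 = 7.96%.

7.96%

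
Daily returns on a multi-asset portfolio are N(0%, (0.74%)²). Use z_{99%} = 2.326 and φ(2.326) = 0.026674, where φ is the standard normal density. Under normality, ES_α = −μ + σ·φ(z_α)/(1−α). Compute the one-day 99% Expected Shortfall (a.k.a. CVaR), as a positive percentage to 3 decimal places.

1.974%

Tail multiplier: φ(z)/(1−α) = 0.026674 / 0.01 = 2.667.
ES = 0.74% × 2.667 = 1.974%.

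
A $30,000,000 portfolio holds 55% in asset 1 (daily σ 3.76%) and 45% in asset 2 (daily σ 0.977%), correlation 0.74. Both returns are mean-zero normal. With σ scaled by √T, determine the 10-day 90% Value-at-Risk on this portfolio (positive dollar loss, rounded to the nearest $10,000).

σ_p = √(0.55²·3.76² + 0.45²·0.977² + 2·0.74·0.55·0.45·3.76·0.977) = 2.412%.
σ_{10d} = 2.412% × √10 = 7.627%.
z(90%) = 1.282.
VaR = 1.282 × 7.627% = 9.778%; on $30,000,000 that is $2,933,400.

$2,930,000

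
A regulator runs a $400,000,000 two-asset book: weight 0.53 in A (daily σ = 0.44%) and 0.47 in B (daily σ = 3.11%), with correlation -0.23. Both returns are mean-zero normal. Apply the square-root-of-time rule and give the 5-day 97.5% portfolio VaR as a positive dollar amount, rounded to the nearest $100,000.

$25,000,000

σ_p = √(0.53²·0.44² + 0.47²·3.11² + 2·-0.23·0.53·0.47·0.44·3.11) = 1.426%.
σ_{5d} = 1.426% × √5 = 3.189%.
z(97.5%) = 1.960.
VaR = 1.960 × 3.189% = 6.250%; on $400,000,000 that is $25,000,000.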